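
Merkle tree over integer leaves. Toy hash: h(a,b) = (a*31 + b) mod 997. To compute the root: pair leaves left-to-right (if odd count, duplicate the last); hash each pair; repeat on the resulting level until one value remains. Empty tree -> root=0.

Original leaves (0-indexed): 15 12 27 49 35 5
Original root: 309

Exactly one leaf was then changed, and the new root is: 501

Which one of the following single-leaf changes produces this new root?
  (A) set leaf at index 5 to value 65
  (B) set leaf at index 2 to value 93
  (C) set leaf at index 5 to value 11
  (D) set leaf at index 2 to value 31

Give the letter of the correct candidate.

Original leaves: [15, 12, 27, 49, 35, 5]
Target new root: 501
Try each candidate change and compute the resulting root:
Candidate A: set leaf[5] = 65 -> leaves = [15, 12, 27, 49, 35, 65]
  L0: [15, 12, 27, 49, 35, 65]
  L1: h(15,12)=(15*31+12)%997=477 h(27,49)=(27*31+49)%997=886 h(35,65)=(35*31+65)%997=153 -> [477, 886, 153]
  L2: h(477,886)=(477*31+886)%997=718 h(153,153)=(153*31+153)%997=908 -> [718, 908]
  L3: h(718,908)=(718*31+908)%997=235 -> [235]
  root = 235 != target 501
Candidate B: set leaf[2] = 93 -> leaves = [15, 12, 93, 49, 35, 5]
  L0: [15, 12, 93, 49, 35, 5]
  L1: h(15,12)=(15*31+12)%997=477 h(93,49)=(93*31+49)%997=938 h(35,5)=(35*31+5)%997=93 -> [477, 938, 93]
  L2: h(477,938)=(477*31+938)%997=770 h(93,93)=(93*31+93)%997=982 -> [770, 982]
  L3: h(770,982)=(770*31+982)%997=924 -> [924]
  root = 924 != target 501
Candidate C: set leaf[5] = 11 -> leaves = [15, 12, 27, 49, 35, 11]
  L0: [15, 12, 27, 49, 35, 11]
  L1: h(15,12)=(15*31+12)%997=477 h(27,49)=(27*31+49)%997=886 h(35,11)=(35*31+11)%997=99 -> [477, 886, 99]
  L2: h(477,886)=(477*31+886)%997=718 h(99,99)=(99*31+99)%997=177 -> [718, 177]
  L3: h(718,177)=(718*31+177)%997=501 -> [501]
  root = 501 == target 501  ** MATCH **
Candidate D: set leaf[2] = 31 -> leaves = [15, 12, 31, 49, 35, 5]
  L0: [15, 12, 31, 49, 35, 5]
  L1: h(15,12)=(15*31+12)%997=477 h(31,49)=(31*31+49)%997=13 h(35,5)=(35*31+5)%997=93 -> [477, 13, 93]
  L2: h(477,13)=(477*31+13)%997=842 h(93,93)=(93*31+93)%997=982 -> [842, 982]
  L3: h(842,982)=(842*31+982)%997=165 -> [165]
  root = 165 != target 501
Candidate C produces the target root.

Answer: C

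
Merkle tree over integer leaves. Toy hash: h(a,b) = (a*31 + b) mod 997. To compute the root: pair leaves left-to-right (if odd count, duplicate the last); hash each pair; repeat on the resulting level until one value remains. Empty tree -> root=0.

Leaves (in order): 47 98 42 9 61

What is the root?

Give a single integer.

L0: [47, 98, 42, 9, 61]
L1: h(47,98)=(47*31+98)%997=558 h(42,9)=(42*31+9)%997=314 h(61,61)=(61*31+61)%997=955 -> [558, 314, 955]
L2: h(558,314)=(558*31+314)%997=663 h(955,955)=(955*31+955)%997=650 -> [663, 650]
L3: h(663,650)=(663*31+650)%997=266 -> [266]

Answer: 266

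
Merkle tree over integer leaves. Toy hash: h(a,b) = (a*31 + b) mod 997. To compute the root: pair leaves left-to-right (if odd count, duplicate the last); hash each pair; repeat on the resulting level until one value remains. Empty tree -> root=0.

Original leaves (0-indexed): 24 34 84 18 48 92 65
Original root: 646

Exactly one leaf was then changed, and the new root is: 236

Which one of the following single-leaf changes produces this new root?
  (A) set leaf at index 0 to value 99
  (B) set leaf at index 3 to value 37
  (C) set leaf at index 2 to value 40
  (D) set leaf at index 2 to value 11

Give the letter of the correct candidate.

Answer: C

Derivation:
Original leaves: [24, 34, 84, 18, 48, 92, 65]
Target new root: 236
Try each candidate change and compute the resulting root:
Candidate A: set leaf[0] = 99 -> leaves = [99, 34, 84, 18, 48, 92, 65]
  L0: [99, 34, 84, 18, 48, 92, 65]
  L1: h(99,34)=(99*31+34)%997=112 h(84,18)=(84*31+18)%997=628 h(48,92)=(48*31+92)%997=583 h(65,65)=(65*31+65)%997=86 -> [112, 628, 583, 86]
  L2: h(112,628)=(112*31+628)%997=112 h(583,86)=(583*31+86)%997=213 -> [112, 213]
  L3: h(112,213)=(112*31+213)%997=694 -> [694]
  root = 694 != target 236
Candidate B: set leaf[3] = 37 -> leaves = [24, 34, 84, 37, 48, 92, 65]
  L0: [24, 34, 84, 37, 48, 92, 65]
  L1: h(24,34)=(24*31+34)%997=778 h(84,37)=(84*31+37)%997=647 h(48,92)=(48*31+92)%997=583 h(65,65)=(65*31+65)%997=86 -> [778, 647, 583, 86]
  L2: h(778,647)=(778*31+647)%997=837 h(583,86)=(583*31+86)%997=213 -> [837, 213]
  L3: h(837,213)=(837*31+213)%997=238 -> [238]
  root = 238 != target 236
Candidate C: set leaf[2] = 40 -> leaves = [24, 34, 40, 18, 48, 92, 65]
  L0: [24, 34, 40, 18, 48, 92, 65]
  L1: h(24,34)=(24*31+34)%997=778 h(40,18)=(40*31+18)%997=261 h(48,92)=(48*31+92)%997=583 h(65,65)=(65*31+65)%997=86 -> [778, 261, 583, 86]
  L2: h(778,261)=(778*31+261)%997=451 h(583,86)=(583*31+86)%997=213 -> [451, 213]
  L3: h(451,213)=(451*31+213)%997=236 -> [236]
  root = 236 == target 236  ** MATCH **
Candidate D: set leaf[2] = 11 -> leaves = [24, 34, 11, 18, 48, 92, 65]
  L0: [24, 34, 11, 18, 48, 92, 65]
  L1: h(24,34)=(24*31+34)%997=778 h(11,18)=(11*31+18)%997=359 h(48,92)=(48*31+92)%997=583 h(65,65)=(65*31+65)%997=86 -> [778, 359, 583, 86]
  L2: h(778,359)=(778*31+359)%997=549 h(583,86)=(583*31+86)%997=213 -> [549, 213]
  L3: h(549,213)=(549*31+213)%997=283 -> [283]
  root = 283 != target 236
Candidate C produces the target root.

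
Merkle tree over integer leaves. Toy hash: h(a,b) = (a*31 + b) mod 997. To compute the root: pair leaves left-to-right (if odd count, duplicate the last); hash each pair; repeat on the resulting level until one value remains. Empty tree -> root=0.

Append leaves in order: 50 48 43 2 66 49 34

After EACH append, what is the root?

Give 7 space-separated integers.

Answer: 50 601 67 26 594 50 40

Derivation:
After append 50 (leaves=[50]):
  L0: [50]
  root=50
After append 48 (leaves=[50, 48]):
  L0: [50, 48]
  L1: h(50,48)=(50*31+48)%997=601 -> [601]
  root=601
After append 43 (leaves=[50, 48, 43]):
  L0: [50, 48, 43]
  L1: h(50,48)=(50*31+48)%997=601 h(43,43)=(43*31+43)%997=379 -> [601, 379]
  L2: h(601,379)=(601*31+379)%997=67 -> [67]
  root=67
After append 2 (leaves=[50, 48, 43, 2]):
  L0: [50, 48, 43, 2]
  L1: h(50,48)=(50*31+48)%997=601 h(43,2)=(43*31+2)%997=338 -> [601, 338]
  L2: h(601,338)=(601*31+338)%997=26 -> [26]
  root=26
After append 66 (leaves=[50, 48, 43, 2, 66]):
  L0: [50, 48, 43, 2, 66]
  L1: h(50,48)=(50*31+48)%997=601 h(43,2)=(43*31+2)%997=338 h(66,66)=(66*31+66)%997=118 -> [601, 338, 118]
  L2: h(601,338)=(601*31+338)%997=26 h(118,118)=(118*31+118)%997=785 -> [26, 785]
  L3: h(26,785)=(26*31+785)%997=594 -> [594]
  root=594
After append 49 (leaves=[50, 48, 43, 2, 66, 49]):
  L0: [50, 48, 43, 2, 66, 49]
  L1: h(50,48)=(50*31+48)%997=601 h(43,2)=(43*31+2)%997=338 h(66,49)=(66*31+49)%997=101 -> [601, 338, 101]
  L2: h(601,338)=(601*31+338)%997=26 h(101,101)=(101*31+101)%997=241 -> [26, 241]
  L3: h(26,241)=(26*31+241)%997=50 -> [50]
  root=50
After append 34 (leaves=[50, 48, 43, 2, 66, 49, 34]):
  L0: [50, 48, 43, 2, 66, 49, 34]
  L1: h(50,48)=(50*31+48)%997=601 h(43,2)=(43*31+2)%997=338 h(66,49)=(66*31+49)%997=101 h(34,34)=(34*31+34)%997=91 -> [601, 338, 101, 91]
  L2: h(601,338)=(601*31+338)%997=26 h(101,91)=(101*31+91)%997=231 -> [26, 231]
  L3: h(26,231)=(26*31+231)%997=40 -> [40]
  root=40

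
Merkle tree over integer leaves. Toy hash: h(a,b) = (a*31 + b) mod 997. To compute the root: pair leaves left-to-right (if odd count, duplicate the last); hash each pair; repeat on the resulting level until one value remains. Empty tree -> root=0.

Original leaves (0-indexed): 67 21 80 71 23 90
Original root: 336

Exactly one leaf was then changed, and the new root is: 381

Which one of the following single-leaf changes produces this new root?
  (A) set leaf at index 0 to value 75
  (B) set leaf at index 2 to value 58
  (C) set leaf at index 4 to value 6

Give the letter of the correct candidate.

Answer: A

Derivation:
Original leaves: [67, 21, 80, 71, 23, 90]
Target new root: 381
Try each candidate change and compute the resulting root:
Candidate A: set leaf[0] = 75 -> leaves = [75, 21, 80, 71, 23, 90]
  L0: [75, 21, 80, 71, 23, 90]
  L1: h(75,21)=(75*31+21)%997=352 h(80,71)=(80*31+71)%997=557 h(23,90)=(23*31+90)%997=803 -> [352, 557, 803]
  L2: h(352,557)=(352*31+557)%997=502 h(803,803)=(803*31+803)%997=771 -> [502, 771]
  L3: h(502,771)=(502*31+771)%997=381 -> [381]
  root = 381 == target 381  ** MATCH **
Candidate B: set leaf[2] = 58 -> leaves = [67, 21, 58, 71, 23, 90]
  L0: [67, 21, 58, 71, 23, 90]
  L1: h(67,21)=(67*31+21)%997=104 h(58,71)=(58*31+71)%997=872 h(23,90)=(23*31+90)%997=803 -> [104, 872, 803]
  L2: h(104,872)=(104*31+872)%997=108 h(803,803)=(803*31+803)%997=771 -> [108, 771]
  L3: h(108,771)=(108*31+771)%997=131 -> [131]
  root = 131 != target 381
Candidate C: set leaf[4] = 6 -> leaves = [67, 21, 80, 71, 6, 90]
  L0: [67, 21, 80, 71, 6, 90]
  L1: h(67,21)=(67*31+21)%997=104 h(80,71)=(80*31+71)%997=557 h(6,90)=(6*31+90)%997=276 -> [104, 557, 276]
  L2: h(104,557)=(104*31+557)%997=790 h(276,276)=(276*31+276)%997=856 -> [790, 856]
  L3: h(790,856)=(790*31+856)%997=421 -> [421]
  root = 421 != target 381
Candidate A produces the target root.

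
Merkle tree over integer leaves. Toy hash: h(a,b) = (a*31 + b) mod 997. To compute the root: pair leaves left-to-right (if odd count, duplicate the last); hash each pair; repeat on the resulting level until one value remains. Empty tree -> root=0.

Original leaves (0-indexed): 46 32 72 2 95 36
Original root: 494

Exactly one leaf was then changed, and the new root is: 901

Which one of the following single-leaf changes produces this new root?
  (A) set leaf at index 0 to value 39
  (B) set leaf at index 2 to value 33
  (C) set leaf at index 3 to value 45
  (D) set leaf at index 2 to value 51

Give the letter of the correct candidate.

Original leaves: [46, 32, 72, 2, 95, 36]
Target new root: 901
Try each candidate change and compute the resulting root:
Candidate A: set leaf[0] = 39 -> leaves = [39, 32, 72, 2, 95, 36]
  L0: [39, 32, 72, 2, 95, 36]
  L1: h(39,32)=(39*31+32)%997=244 h(72,2)=(72*31+2)%997=240 h(95,36)=(95*31+36)%997=987 -> [244, 240, 987]
  L2: h(244,240)=(244*31+240)%997=825 h(987,987)=(987*31+987)%997=677 -> [825, 677]
  L3: h(825,677)=(825*31+677)%997=330 -> [330]
  root = 330 != target 901
Candidate B: set leaf[2] = 33 -> leaves = [46, 32, 33, 2, 95, 36]
  L0: [46, 32, 33, 2, 95, 36]
  L1: h(46,32)=(46*31+32)%997=461 h(33,2)=(33*31+2)%997=28 h(95,36)=(95*31+36)%997=987 -> [461, 28, 987]
  L2: h(461,28)=(461*31+28)%997=361 h(987,987)=(987*31+987)%997=677 -> [361, 677]
  L3: h(361,677)=(361*31+677)%997=901 -> [901]
  root = 901 == target 901  ** MATCH **
Candidate C: set leaf[3] = 45 -> leaves = [46, 32, 72, 45, 95, 36]
  L0: [46, 32, 72, 45, 95, 36]
  L1: h(46,32)=(46*31+32)%997=461 h(72,45)=(72*31+45)%997=283 h(95,36)=(95*31+36)%997=987 -> [461, 283, 987]
  L2: h(461,283)=(461*31+283)%997=616 h(987,987)=(987*31+987)%997=677 -> [616, 677]
  L3: h(616,677)=(616*31+677)%997=830 -> [830]
  root = 830 != target 901
Candidate D: set leaf[2] = 51 -> leaves = [46, 32, 51, 2, 95, 36]
  L0: [46, 32, 51, 2, 95, 36]
  L1: h(46,32)=(46*31+32)%997=461 h(51,2)=(51*31+2)%997=586 h(95,36)=(95*31+36)%997=987 -> [461, 586, 987]
  L2: h(461,586)=(461*31+586)%997=919 h(987,987)=(987*31+987)%997=677 -> [919, 677]
  L3: h(919,677)=(919*31+677)%997=253 -> [253]
  root = 253 != target 901
Candidate B produces the target root.

Answer: B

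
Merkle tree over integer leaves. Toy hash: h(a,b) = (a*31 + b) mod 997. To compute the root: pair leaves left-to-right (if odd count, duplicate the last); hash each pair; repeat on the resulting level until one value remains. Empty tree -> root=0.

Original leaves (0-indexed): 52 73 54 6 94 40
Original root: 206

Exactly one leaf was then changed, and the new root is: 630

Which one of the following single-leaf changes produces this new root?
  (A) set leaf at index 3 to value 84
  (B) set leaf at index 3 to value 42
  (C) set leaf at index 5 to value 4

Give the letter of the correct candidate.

Original leaves: [52, 73, 54, 6, 94, 40]
Target new root: 630
Try each candidate change and compute the resulting root:
Candidate A: set leaf[3] = 84 -> leaves = [52, 73, 54, 84, 94, 40]
  L0: [52, 73, 54, 84, 94, 40]
  L1: h(52,73)=(52*31+73)%997=688 h(54,84)=(54*31+84)%997=761 h(94,40)=(94*31+40)%997=960 -> [688, 761, 960]
  L2: h(688,761)=(688*31+761)%997=155 h(960,960)=(960*31+960)%997=810 -> [155, 810]
  L3: h(155,810)=(155*31+810)%997=630 -> [630]
  root = 630 == target 630  ** MATCH **
Candidate B: set leaf[3] = 42 -> leaves = [52, 73, 54, 42, 94, 40]
  L0: [52, 73, 54, 42, 94, 40]
  L1: h(52,73)=(52*31+73)%997=688 h(54,42)=(54*31+42)%997=719 h(94,40)=(94*31+40)%997=960 -> [688, 719, 960]
  L2: h(688,719)=(688*31+719)%997=113 h(960,960)=(960*31+960)%997=810 -> [113, 810]
  L3: h(113,810)=(113*31+810)%997=325 -> [325]
  root = 325 != target 630
Candidate C: set leaf[5] = 4 -> leaves = [52, 73, 54, 6, 94, 4]
  L0: [52, 73, 54, 6, 94, 4]
  L1: h(52,73)=(52*31+73)%997=688 h(54,6)=(54*31+6)%997=683 h(94,4)=(94*31+4)%997=924 -> [688, 683, 924]
  L2: h(688,683)=(688*31+683)%997=77 h(924,924)=(924*31+924)%997=655 -> [77, 655]
  L3: h(77,655)=(77*31+655)%997=51 -> [51]
  root = 51 != target 630
Candidate A produces the target root.

Answer: A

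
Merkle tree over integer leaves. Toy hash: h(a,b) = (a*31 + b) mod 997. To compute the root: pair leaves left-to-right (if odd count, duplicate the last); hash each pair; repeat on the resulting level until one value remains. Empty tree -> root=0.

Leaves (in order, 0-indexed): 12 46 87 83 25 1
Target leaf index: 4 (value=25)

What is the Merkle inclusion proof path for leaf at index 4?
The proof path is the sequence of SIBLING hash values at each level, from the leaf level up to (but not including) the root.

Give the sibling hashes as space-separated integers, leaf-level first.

L0 (leaves): [12, 46, 87, 83, 25, 1], target index=4
L1: h(12,46)=(12*31+46)%997=418 [pair 0] h(87,83)=(87*31+83)%997=786 [pair 1] h(25,1)=(25*31+1)%997=776 [pair 2] -> [418, 786, 776]
  Sibling for proof at L0: 1
L2: h(418,786)=(418*31+786)%997=783 [pair 0] h(776,776)=(776*31+776)%997=904 [pair 1] -> [783, 904]
  Sibling for proof at L1: 776
L3: h(783,904)=(783*31+904)%997=252 [pair 0] -> [252]
  Sibling for proof at L2: 783
Root: 252
Proof path (sibling hashes from leaf to root): [1, 776, 783]

Answer: 1 776 783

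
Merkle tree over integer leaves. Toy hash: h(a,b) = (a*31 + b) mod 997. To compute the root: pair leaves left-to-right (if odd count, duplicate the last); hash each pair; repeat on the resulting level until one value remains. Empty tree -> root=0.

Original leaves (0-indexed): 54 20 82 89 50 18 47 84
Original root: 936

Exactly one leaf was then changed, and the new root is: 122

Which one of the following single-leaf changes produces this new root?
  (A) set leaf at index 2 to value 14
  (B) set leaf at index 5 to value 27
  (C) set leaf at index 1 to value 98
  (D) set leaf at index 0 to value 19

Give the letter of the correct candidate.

Answer: C

Derivation:
Original leaves: [54, 20, 82, 89, 50, 18, 47, 84]
Target new root: 122
Try each candidate change and compute the resulting root:
Candidate A: set leaf[2] = 14 -> leaves = [54, 20, 14, 89, 50, 18, 47, 84]
  L0: [54, 20, 14, 89, 50, 18, 47, 84]
  L1: h(54,20)=(54*31+20)%997=697 h(14,89)=(14*31+89)%997=523 h(50,18)=(50*31+18)%997=571 h(47,84)=(47*31+84)%997=544 -> [697, 523, 571, 544]
  L2: h(697,523)=(697*31+523)%997=196 h(571,544)=(571*31+544)%997=299 -> [196, 299]
  L3: h(196,299)=(196*31+299)%997=393 -> [393]
  root = 393 != target 122
Candidate B: set leaf[5] = 27 -> leaves = [54, 20, 82, 89, 50, 27, 47, 84]
  L0: [54, 20, 82, 89, 50, 27, 47, 84]
  L1: h(54,20)=(54*31+20)%997=697 h(82,89)=(82*31+89)%997=637 h(50,27)=(50*31+27)%997=580 h(47,84)=(47*31+84)%997=544 -> [697, 637, 580, 544]
  L2: h(697,637)=(697*31+637)%997=310 h(580,544)=(580*31+544)%997=578 -> [310, 578]
  L3: h(310,578)=(310*31+578)%997=218 -> [218]
  root = 218 != target 122
Candidate C: set leaf[1] = 98 -> leaves = [54, 98, 82, 89, 50, 18, 47, 84]
  L0: [54, 98, 82, 89, 50, 18, 47, 84]
  L1: h(54,98)=(54*31+98)%997=775 h(82,89)=(82*31+89)%997=637 h(50,18)=(50*31+18)%997=571 h(47,84)=(47*31+84)%997=544 -> [775, 637, 571, 544]
  L2: h(775,637)=(775*31+637)%997=734 h(571,544)=(571*31+544)%997=299 -> [734, 299]
  L3: h(734,299)=(734*31+299)%997=122 -> [122]
  root = 122 == target 122  ** MATCH **
Candidate D: set leaf[0] = 19 -> leaves = [19, 20, 82, 89, 50, 18, 47, 84]
  L0: [19, 20, 82, 89, 50, 18, 47, 84]
  L1: h(19,20)=(19*31+20)%997=609 h(82,89)=(82*31+89)%997=637 h(50,18)=(50*31+18)%997=571 h(47,84)=(47*31+84)%997=544 -> [609, 637, 571, 544]
  L2: h(609,637)=(609*31+637)%997=573 h(571,544)=(571*31+544)%997=299 -> [573, 299]
  L3: h(573,299)=(573*31+299)%997=116 -> [116]
  root = 116 != target 122
Candidate C produces the target root.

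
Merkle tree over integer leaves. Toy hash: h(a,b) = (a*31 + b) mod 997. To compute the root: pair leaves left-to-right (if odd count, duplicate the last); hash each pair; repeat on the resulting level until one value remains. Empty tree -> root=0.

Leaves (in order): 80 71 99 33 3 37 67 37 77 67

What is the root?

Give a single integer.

L0: [80, 71, 99, 33, 3, 37, 67, 37, 77, 67]
L1: h(80,71)=(80*31+71)%997=557 h(99,33)=(99*31+33)%997=111 h(3,37)=(3*31+37)%997=130 h(67,37)=(67*31+37)%997=120 h(77,67)=(77*31+67)%997=460 -> [557, 111, 130, 120, 460]
L2: h(557,111)=(557*31+111)%997=429 h(130,120)=(130*31+120)%997=162 h(460,460)=(460*31+460)%997=762 -> [429, 162, 762]
L3: h(429,162)=(429*31+162)%997=500 h(762,762)=(762*31+762)%997=456 -> [500, 456]
L4: h(500,456)=(500*31+456)%997=4 -> [4]

Answer: 4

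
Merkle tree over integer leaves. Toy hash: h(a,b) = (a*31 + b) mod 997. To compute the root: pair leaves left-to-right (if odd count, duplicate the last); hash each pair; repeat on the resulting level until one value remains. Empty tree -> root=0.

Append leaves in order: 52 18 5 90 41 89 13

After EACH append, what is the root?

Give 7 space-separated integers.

Answer: 52 633 840 925 869 411 464

Derivation:
After append 52 (leaves=[52]):
  L0: [52]
  root=52
After append 18 (leaves=[52, 18]):
  L0: [52, 18]
  L1: h(52,18)=(52*31+18)%997=633 -> [633]
  root=633
After append 5 (leaves=[52, 18, 5]):
  L0: [52, 18, 5]
  L1: h(52,18)=(52*31+18)%997=633 h(5,5)=(5*31+5)%997=160 -> [633, 160]
  L2: h(633,160)=(633*31+160)%997=840 -> [840]
  root=840
After append 90 (leaves=[52, 18, 5, 90]):
  L0: [52, 18, 5, 90]
  L1: h(52,18)=(52*31+18)%997=633 h(5,90)=(5*31+90)%997=245 -> [633, 245]
  L2: h(633,245)=(633*31+245)%997=925 -> [925]
  root=925
After append 41 (leaves=[52, 18, 5, 90, 41]):
  L0: [52, 18, 5, 90, 41]
  L1: h(52,18)=(52*31+18)%997=633 h(5,90)=(5*31+90)%997=245 h(41,41)=(41*31+41)%997=315 -> [633, 245, 315]
  L2: h(633,245)=(633*31+245)%997=925 h(315,315)=(315*31+315)%997=110 -> [925, 110]
  L3: h(925,110)=(925*31+110)%997=869 -> [869]
  root=869
After append 89 (leaves=[52, 18, 5, 90, 41, 89]):
  L0: [52, 18, 5, 90, 41, 89]
  L1: h(52,18)=(52*31+18)%997=633 h(5,90)=(5*31+90)%997=245 h(41,89)=(41*31+89)%997=363 -> [633, 245, 363]
  L2: h(633,245)=(633*31+245)%997=925 h(363,363)=(363*31+363)%997=649 -> [925, 649]
  L3: h(925,649)=(925*31+649)%997=411 -> [411]
  root=411
After append 13 (leaves=[52, 18, 5, 90, 41, 89, 13]):
  L0: [52, 18, 5, 90, 41, 89, 13]
  L1: h(52,18)=(52*31+18)%997=633 h(5,90)=(5*31+90)%997=245 h(41,89)=(41*31+89)%997=363 h(13,13)=(13*31+13)%997=416 -> [633, 245, 363, 416]
  L2: h(633,245)=(633*31+245)%997=925 h(363,416)=(363*31+416)%997=702 -> [925, 702]
  L3: h(925,702)=(925*31+702)%997=464 -> [464]
  root=464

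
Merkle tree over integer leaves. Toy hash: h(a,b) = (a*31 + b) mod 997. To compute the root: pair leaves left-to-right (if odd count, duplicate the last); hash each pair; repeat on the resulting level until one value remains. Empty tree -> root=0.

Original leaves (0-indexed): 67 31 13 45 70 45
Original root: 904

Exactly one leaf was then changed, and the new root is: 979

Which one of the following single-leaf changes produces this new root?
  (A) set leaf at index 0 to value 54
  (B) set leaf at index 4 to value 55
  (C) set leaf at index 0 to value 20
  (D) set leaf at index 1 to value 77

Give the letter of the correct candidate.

Answer: B

Derivation:
Original leaves: [67, 31, 13, 45, 70, 45]
Target new root: 979
Try each candidate change and compute the resulting root:
Candidate A: set leaf[0] = 54 -> leaves = [54, 31, 13, 45, 70, 45]
  L0: [54, 31, 13, 45, 70, 45]
  L1: h(54,31)=(54*31+31)%997=708 h(13,45)=(13*31+45)%997=448 h(70,45)=(70*31+45)%997=221 -> [708, 448, 221]
  L2: h(708,448)=(708*31+448)%997=462 h(221,221)=(221*31+221)%997=93 -> [462, 93]
  L3: h(462,93)=(462*31+93)%997=457 -> [457]
  root = 457 != target 979
Candidate B: set leaf[4] = 55 -> leaves = [67, 31, 13, 45, 55, 45]
  L0: [67, 31, 13, 45, 55, 45]
  L1: h(67,31)=(67*31+31)%997=114 h(13,45)=(13*31+45)%997=448 h(55,45)=(55*31+45)%997=753 -> [114, 448, 753]
  L2: h(114,448)=(114*31+448)%997=991 h(753,753)=(753*31+753)%997=168 -> [991, 168]
  L3: h(991,168)=(991*31+168)%997=979 -> [979]
  root = 979 == target 979  ** MATCH **
Candidate C: set leaf[0] = 20 -> leaves = [20, 31, 13, 45, 70, 45]
  L0: [20, 31, 13, 45, 70, 45]
  L1: h(20,31)=(20*31+31)%997=651 h(13,45)=(13*31+45)%997=448 h(70,45)=(70*31+45)%997=221 -> [651, 448, 221]
  L2: h(651,448)=(651*31+448)%997=689 h(221,221)=(221*31+221)%997=93 -> [689, 93]
  L3: h(689,93)=(689*31+93)%997=515 -> [515]
  root = 515 != target 979
Candidate D: set leaf[1] = 77 -> leaves = [67, 77, 13, 45, 70, 45]
  L0: [67, 77, 13, 45, 70, 45]
  L1: h(67,77)=(67*31+77)%997=160 h(13,45)=(13*31+45)%997=448 h(70,45)=(70*31+45)%997=221 -> [160, 448, 221]
  L2: h(160,448)=(160*31+448)%997=423 h(221,221)=(221*31+221)%997=93 -> [423, 93]
  L3: h(423,93)=(423*31+93)%997=245 -> [245]
  root = 245 != target 979
Candidate B produces the target root.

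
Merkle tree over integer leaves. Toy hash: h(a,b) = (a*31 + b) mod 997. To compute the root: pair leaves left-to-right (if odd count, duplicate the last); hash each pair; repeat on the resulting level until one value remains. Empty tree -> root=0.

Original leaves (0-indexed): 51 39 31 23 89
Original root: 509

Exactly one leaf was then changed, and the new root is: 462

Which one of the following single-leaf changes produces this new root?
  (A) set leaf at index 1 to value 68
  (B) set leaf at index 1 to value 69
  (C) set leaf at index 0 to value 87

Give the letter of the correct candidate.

Answer: A

Derivation:
Original leaves: [51, 39, 31, 23, 89]
Target new root: 462
Try each candidate change and compute the resulting root:
Candidate A: set leaf[1] = 68 -> leaves = [51, 68, 31, 23, 89]
  L0: [51, 68, 31, 23, 89]
  L1: h(51,68)=(51*31+68)%997=652 h(31,23)=(31*31+23)%997=984 h(89,89)=(89*31+89)%997=854 -> [652, 984, 854]
  L2: h(652,984)=(652*31+984)%997=259 h(854,854)=(854*31+854)%997=409 -> [259, 409]
  L3: h(259,409)=(259*31+409)%997=462 -> [462]
  root = 462 == target 462  ** MATCH **
Candidate B: set leaf[1] = 69 -> leaves = [51, 69, 31, 23, 89]
  L0: [51, 69, 31, 23, 89]
  L1: h(51,69)=(51*31+69)%997=653 h(31,23)=(31*31+23)%997=984 h(89,89)=(89*31+89)%997=854 -> [653, 984, 854]
  L2: h(653,984)=(653*31+984)%997=290 h(854,854)=(854*31+854)%997=409 -> [290, 409]
  L3: h(290,409)=(290*31+409)%997=426 -> [426]
  root = 426 != target 462
Candidate C: set leaf[0] = 87 -> leaves = [87, 39, 31, 23, 89]
  L0: [87, 39, 31, 23, 89]
  L1: h(87,39)=(87*31+39)%997=742 h(31,23)=(31*31+23)%997=984 h(89,89)=(89*31+89)%997=854 -> [742, 984, 854]
  L2: h(742,984)=(742*31+984)%997=58 h(854,854)=(854*31+854)%997=409 -> [58, 409]
  L3: h(58,409)=(58*31+409)%997=213 -> [213]
  root = 213 != target 462
Candidate A produces the target root.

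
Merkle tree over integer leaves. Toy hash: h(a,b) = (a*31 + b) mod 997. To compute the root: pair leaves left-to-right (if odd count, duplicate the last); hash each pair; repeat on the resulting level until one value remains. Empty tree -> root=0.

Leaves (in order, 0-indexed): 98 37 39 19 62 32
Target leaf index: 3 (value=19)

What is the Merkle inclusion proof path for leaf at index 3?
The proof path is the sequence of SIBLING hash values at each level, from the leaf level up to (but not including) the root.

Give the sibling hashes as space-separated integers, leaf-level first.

Answer: 39 84 714

Derivation:
L0 (leaves): [98, 37, 39, 19, 62, 32], target index=3
L1: h(98,37)=(98*31+37)%997=84 [pair 0] h(39,19)=(39*31+19)%997=231 [pair 1] h(62,32)=(62*31+32)%997=957 [pair 2] -> [84, 231, 957]
  Sibling for proof at L0: 39
L2: h(84,231)=(84*31+231)%997=841 [pair 0] h(957,957)=(957*31+957)%997=714 [pair 1] -> [841, 714]
  Sibling for proof at L1: 84
L3: h(841,714)=(841*31+714)%997=863 [pair 0] -> [863]
  Sibling for proof at L2: 714
Root: 863
Proof path (sibling hashes from leaf to root): [39, 84, 714]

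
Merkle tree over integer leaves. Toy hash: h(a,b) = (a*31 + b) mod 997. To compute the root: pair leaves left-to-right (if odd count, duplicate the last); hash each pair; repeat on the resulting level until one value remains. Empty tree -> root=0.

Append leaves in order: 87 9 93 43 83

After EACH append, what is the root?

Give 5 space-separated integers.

After append 87 (leaves=[87]):
  L0: [87]
  root=87
After append 9 (leaves=[87, 9]):
  L0: [87, 9]
  L1: h(87,9)=(87*31+9)%997=712 -> [712]
  root=712
After append 93 (leaves=[87, 9, 93]):
  L0: [87, 9, 93]
  L1: h(87,9)=(87*31+9)%997=712 h(93,93)=(93*31+93)%997=982 -> [712, 982]
  L2: h(712,982)=(712*31+982)%997=123 -> [123]
  root=123
After append 43 (leaves=[87, 9, 93, 43]):
  L0: [87, 9, 93, 43]
  L1: h(87,9)=(87*31+9)%997=712 h(93,43)=(93*31+43)%997=932 -> [712, 932]
  L2: h(712,932)=(712*31+932)%997=73 -> [73]
  root=73
After append 83 (leaves=[87, 9, 93, 43, 83]):
  L0: [87, 9, 93, 43, 83]
  L1: h(87,9)=(87*31+9)%997=712 h(93,43)=(93*31+43)%997=932 h(83,83)=(83*31+83)%997=662 -> [712, 932, 662]
  L2: h(712,932)=(712*31+932)%997=73 h(662,662)=(662*31+662)%997=247 -> [73, 247]
  L3: h(73,247)=(73*31+247)%997=516 -> [516]
  root=516

Answer: 87 712 123 73 516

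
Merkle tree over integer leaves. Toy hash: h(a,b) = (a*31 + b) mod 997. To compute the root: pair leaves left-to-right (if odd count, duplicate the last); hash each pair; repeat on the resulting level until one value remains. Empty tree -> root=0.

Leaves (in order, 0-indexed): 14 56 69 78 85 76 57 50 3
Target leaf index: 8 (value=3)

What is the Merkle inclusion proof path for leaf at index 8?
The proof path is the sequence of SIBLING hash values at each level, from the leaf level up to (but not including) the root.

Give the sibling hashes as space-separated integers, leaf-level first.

L0 (leaves): [14, 56, 69, 78, 85, 76, 57, 50, 3], target index=8
L1: h(14,56)=(14*31+56)%997=490 [pair 0] h(69,78)=(69*31+78)%997=223 [pair 1] h(85,76)=(85*31+76)%997=717 [pair 2] h(57,50)=(57*31+50)%997=820 [pair 3] h(3,3)=(3*31+3)%997=96 [pair 4] -> [490, 223, 717, 820, 96]
  Sibling for proof at L0: 3
L2: h(490,223)=(490*31+223)%997=458 [pair 0] h(717,820)=(717*31+820)%997=116 [pair 1] h(96,96)=(96*31+96)%997=81 [pair 2] -> [458, 116, 81]
  Sibling for proof at L1: 96
L3: h(458,116)=(458*31+116)%997=356 [pair 0] h(81,81)=(81*31+81)%997=598 [pair 1] -> [356, 598]
  Sibling for proof at L2: 81
L4: h(356,598)=(356*31+598)%997=667 [pair 0] -> [667]
  Sibling for proof at L3: 356
Root: 667
Proof path (sibling hashes from leaf to root): [3, 96, 81, 356]

Answer: 3 96 81 356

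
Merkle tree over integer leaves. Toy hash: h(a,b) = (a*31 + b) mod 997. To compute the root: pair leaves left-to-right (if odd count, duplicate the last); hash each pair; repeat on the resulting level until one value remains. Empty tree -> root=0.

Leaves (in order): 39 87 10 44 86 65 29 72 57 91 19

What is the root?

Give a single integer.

L0: [39, 87, 10, 44, 86, 65, 29, 72, 57, 91, 19]
L1: h(39,87)=(39*31+87)%997=299 h(10,44)=(10*31+44)%997=354 h(86,65)=(86*31+65)%997=737 h(29,72)=(29*31+72)%997=971 h(57,91)=(57*31+91)%997=861 h(19,19)=(19*31+19)%997=608 -> [299, 354, 737, 971, 861, 608]
L2: h(299,354)=(299*31+354)%997=650 h(737,971)=(737*31+971)%997=887 h(861,608)=(861*31+608)%997=380 -> [650, 887, 380]
L3: h(650,887)=(650*31+887)%997=100 h(380,380)=(380*31+380)%997=196 -> [100, 196]
L4: h(100,196)=(100*31+196)%997=305 -> [305]

Answer: 305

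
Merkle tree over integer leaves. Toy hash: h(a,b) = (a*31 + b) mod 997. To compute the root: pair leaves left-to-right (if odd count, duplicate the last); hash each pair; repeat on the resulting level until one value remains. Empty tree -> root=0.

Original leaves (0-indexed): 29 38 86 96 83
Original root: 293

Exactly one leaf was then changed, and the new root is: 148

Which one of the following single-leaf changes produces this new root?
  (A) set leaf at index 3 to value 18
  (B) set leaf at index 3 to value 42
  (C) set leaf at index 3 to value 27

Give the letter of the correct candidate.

Original leaves: [29, 38, 86, 96, 83]
Target new root: 148
Try each candidate change and compute the resulting root:
Candidate A: set leaf[3] = 18 -> leaves = [29, 38, 86, 18, 83]
  L0: [29, 38, 86, 18, 83]
  L1: h(29,38)=(29*31+38)%997=937 h(86,18)=(86*31+18)%997=690 h(83,83)=(83*31+83)%997=662 -> [937, 690, 662]
  L2: h(937,690)=(937*31+690)%997=824 h(662,662)=(662*31+662)%997=247 -> [824, 247]
  L3: h(824,247)=(824*31+247)%997=866 -> [866]
  root = 866 != target 148
Candidate B: set leaf[3] = 42 -> leaves = [29, 38, 86, 42, 83]
  L0: [29, 38, 86, 42, 83]
  L1: h(29,38)=(29*31+38)%997=937 h(86,42)=(86*31+42)%997=714 h(83,83)=(83*31+83)%997=662 -> [937, 714, 662]
  L2: h(937,714)=(937*31+714)%997=848 h(662,662)=(662*31+662)%997=247 -> [848, 247]
  L3: h(848,247)=(848*31+247)%997=613 -> [613]
  root = 613 != target 148
Candidate C: set leaf[3] = 27 -> leaves = [29, 38, 86, 27, 83]
  L0: [29, 38, 86, 27, 83]
  L1: h(29,38)=(29*31+38)%997=937 h(86,27)=(86*31+27)%997=699 h(83,83)=(83*31+83)%997=662 -> [937, 699, 662]
  L2: h(937,699)=(937*31+699)%997=833 h(662,662)=(662*31+662)%997=247 -> [833, 247]
  L3: h(833,247)=(833*31+247)%997=148 -> [148]
  root = 148 == target 148  ** MATCH **
Candidate C produces the target root.

Answer: C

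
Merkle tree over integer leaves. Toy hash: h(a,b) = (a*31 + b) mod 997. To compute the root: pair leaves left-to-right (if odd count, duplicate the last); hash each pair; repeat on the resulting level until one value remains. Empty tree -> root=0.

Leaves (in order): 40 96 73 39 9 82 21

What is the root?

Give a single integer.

L0: [40, 96, 73, 39, 9, 82, 21]
L1: h(40,96)=(40*31+96)%997=339 h(73,39)=(73*31+39)%997=308 h(9,82)=(9*31+82)%997=361 h(21,21)=(21*31+21)%997=672 -> [339, 308, 361, 672]
L2: h(339,308)=(339*31+308)%997=847 h(361,672)=(361*31+672)%997=896 -> [847, 896]
L3: h(847,896)=(847*31+896)%997=234 -> [234]

Answer: 234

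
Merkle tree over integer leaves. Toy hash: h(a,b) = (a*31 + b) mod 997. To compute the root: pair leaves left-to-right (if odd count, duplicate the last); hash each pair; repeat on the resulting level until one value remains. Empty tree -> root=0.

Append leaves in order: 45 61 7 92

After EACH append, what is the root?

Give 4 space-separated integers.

Answer: 45 459 495 580

Derivation:
After append 45 (leaves=[45]):
  L0: [45]
  root=45
After append 61 (leaves=[45, 61]):
  L0: [45, 61]
  L1: h(45,61)=(45*31+61)%997=459 -> [459]
  root=459
After append 7 (leaves=[45, 61, 7]):
  L0: [45, 61, 7]
  L1: h(45,61)=(45*31+61)%997=459 h(7,7)=(7*31+7)%997=224 -> [459, 224]
  L2: h(459,224)=(459*31+224)%997=495 -> [495]
  root=495
After append 92 (leaves=[45, 61, 7, 92]):
  L0: [45, 61, 7, 92]
  L1: h(45,61)=(45*31+61)%997=459 h(7,92)=(7*31+92)%997=309 -> [459, 309]
  L2: h(459,309)=(459*31+309)%997=580 -> [580]
  root=580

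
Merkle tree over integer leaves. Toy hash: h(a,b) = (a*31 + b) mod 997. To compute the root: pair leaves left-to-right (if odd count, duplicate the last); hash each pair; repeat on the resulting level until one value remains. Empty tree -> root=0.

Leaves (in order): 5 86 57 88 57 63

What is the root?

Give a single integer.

L0: [5, 86, 57, 88, 57, 63]
L1: h(5,86)=(5*31+86)%997=241 h(57,88)=(57*31+88)%997=858 h(57,63)=(57*31+63)%997=833 -> [241, 858, 833]
L2: h(241,858)=(241*31+858)%997=353 h(833,833)=(833*31+833)%997=734 -> [353, 734]
L3: h(353,734)=(353*31+734)%997=710 -> [710]

Answer: 710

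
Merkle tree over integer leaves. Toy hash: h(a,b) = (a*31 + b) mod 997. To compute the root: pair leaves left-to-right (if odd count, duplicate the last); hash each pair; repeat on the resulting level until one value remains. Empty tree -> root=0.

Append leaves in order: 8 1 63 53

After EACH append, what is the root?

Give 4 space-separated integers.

After append 8 (leaves=[8]):
  L0: [8]
  root=8
After append 1 (leaves=[8, 1]):
  L0: [8, 1]
  L1: h(8,1)=(8*31+1)%997=249 -> [249]
  root=249
After append 63 (leaves=[8, 1, 63]):
  L0: [8, 1, 63]
  L1: h(8,1)=(8*31+1)%997=249 h(63,63)=(63*31+63)%997=22 -> [249, 22]
  L2: h(249,22)=(249*31+22)%997=762 -> [762]
  root=762
After append 53 (leaves=[8, 1, 63, 53]):
  L0: [8, 1, 63, 53]
  L1: h(8,1)=(8*31+1)%997=249 h(63,53)=(63*31+53)%997=12 -> [249, 12]
  L2: h(249,12)=(249*31+12)%997=752 -> [752]
  root=752

Answer: 8 249 762 752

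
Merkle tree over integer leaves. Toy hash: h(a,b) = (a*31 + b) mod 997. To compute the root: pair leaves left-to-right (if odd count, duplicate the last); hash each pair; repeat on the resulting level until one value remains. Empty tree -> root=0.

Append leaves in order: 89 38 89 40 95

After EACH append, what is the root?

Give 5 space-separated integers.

Answer: 89 803 822 773 606

Derivation:
After append 89 (leaves=[89]):
  L0: [89]
  root=89
After append 38 (leaves=[89, 38]):
  L0: [89, 38]
  L1: h(89,38)=(89*31+38)%997=803 -> [803]
  root=803
After append 89 (leaves=[89, 38, 89]):
  L0: [89, 38, 89]
  L1: h(89,38)=(89*31+38)%997=803 h(89,89)=(89*31+89)%997=854 -> [803, 854]
  L2: h(803,854)=(803*31+854)%997=822 -> [822]
  root=822
After append 40 (leaves=[89, 38, 89, 40]):
  L0: [89, 38, 89, 40]
  L1: h(89,38)=(89*31+38)%997=803 h(89,40)=(89*31+40)%997=805 -> [803, 805]
  L2: h(803,805)=(803*31+805)%997=773 -> [773]
  root=773
After append 95 (leaves=[89, 38, 89, 40, 95]):
  L0: [89, 38, 89, 40, 95]
  L1: h(89,38)=(89*31+38)%997=803 h(89,40)=(89*31+40)%997=805 h(95,95)=(95*31+95)%997=49 -> [803, 805, 49]
  L2: h(803,805)=(803*31+805)%997=773 h(49,49)=(49*31+49)%997=571 -> [773, 571]
  L3: h(773,571)=(773*31+571)%997=606 -> [606]
  root=606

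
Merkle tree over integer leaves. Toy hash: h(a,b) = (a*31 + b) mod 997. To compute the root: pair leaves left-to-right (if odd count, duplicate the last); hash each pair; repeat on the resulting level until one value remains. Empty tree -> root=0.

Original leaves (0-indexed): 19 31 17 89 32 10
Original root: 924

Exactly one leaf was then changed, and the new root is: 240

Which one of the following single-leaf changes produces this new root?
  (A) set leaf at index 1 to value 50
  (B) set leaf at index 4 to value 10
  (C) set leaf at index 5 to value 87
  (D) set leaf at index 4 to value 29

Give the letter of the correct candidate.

Original leaves: [19, 31, 17, 89, 32, 10]
Target new root: 240
Try each candidate change and compute the resulting root:
Candidate A: set leaf[1] = 50 -> leaves = [19, 50, 17, 89, 32, 10]
  L0: [19, 50, 17, 89, 32, 10]
  L1: h(19,50)=(19*31+50)%997=639 h(17,89)=(17*31+89)%997=616 h(32,10)=(32*31+10)%997=5 -> [639, 616, 5]
  L2: h(639,616)=(639*31+616)%997=485 h(5,5)=(5*31+5)%997=160 -> [485, 160]
  L3: h(485,160)=(485*31+160)%997=240 -> [240]
  root = 240 == target 240  ** MATCH **
Candidate B: set leaf[4] = 10 -> leaves = [19, 31, 17, 89, 10, 10]
  L0: [19, 31, 17, 89, 10, 10]
  L1: h(19,31)=(19*31+31)%997=620 h(17,89)=(17*31+89)%997=616 h(10,10)=(10*31+10)%997=320 -> [620, 616, 320]
  L2: h(620,616)=(620*31+616)%997=893 h(320,320)=(320*31+320)%997=270 -> [893, 270]
  L3: h(893,270)=(893*31+270)%997=37 -> [37]
  root = 37 != target 240
Candidate C: set leaf[5] = 87 -> leaves = [19, 31, 17, 89, 32, 87]
  L0: [19, 31, 17, 89, 32, 87]
  L1: h(19,31)=(19*31+31)%997=620 h(17,89)=(17*31+89)%997=616 h(32,87)=(32*31+87)%997=82 -> [620, 616, 82]
  L2: h(620,616)=(620*31+616)%997=893 h(82,82)=(82*31+82)%997=630 -> [893, 630]
  L3: h(893,630)=(893*31+630)%997=397 -> [397]
  root = 397 != target 240
Candidate D: set leaf[4] = 29 -> leaves = [19, 31, 17, 89, 29, 10]
  L0: [19, 31, 17, 89, 29, 10]
  L1: h(19,31)=(19*31+31)%997=620 h(17,89)=(17*31+89)%997=616 h(29,10)=(29*31+10)%997=909 -> [620, 616, 909]
  L2: h(620,616)=(620*31+616)%997=893 h(909,909)=(909*31+909)%997=175 -> [893, 175]
  L3: h(893,175)=(893*31+175)%997=939 -> [939]
  root = 939 != target 240
Candidate A produces the target root.

Answer: A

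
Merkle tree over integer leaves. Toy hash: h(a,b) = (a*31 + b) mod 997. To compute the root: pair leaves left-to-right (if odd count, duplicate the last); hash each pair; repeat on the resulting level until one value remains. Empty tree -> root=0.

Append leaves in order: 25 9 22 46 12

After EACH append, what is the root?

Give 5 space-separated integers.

After append 25 (leaves=[25]):
  L0: [25]
  root=25
After append 9 (leaves=[25, 9]):
  L0: [25, 9]
  L1: h(25,9)=(25*31+9)%997=784 -> [784]
  root=784
After append 22 (leaves=[25, 9, 22]):
  L0: [25, 9, 22]
  L1: h(25,9)=(25*31+9)%997=784 h(22,22)=(22*31+22)%997=704 -> [784, 704]
  L2: h(784,704)=(784*31+704)%997=83 -> [83]
  root=83
After append 46 (leaves=[25, 9, 22, 46]):
  L0: [25, 9, 22, 46]
  L1: h(25,9)=(25*31+9)%997=784 h(22,46)=(22*31+46)%997=728 -> [784, 728]
  L2: h(784,728)=(784*31+728)%997=107 -> [107]
  root=107
After append 12 (leaves=[25, 9, 22, 46, 12]):
  L0: [25, 9, 22, 46, 12]
  L1: h(25,9)=(25*31+9)%997=784 h(22,46)=(22*31+46)%997=728 h(12,12)=(12*31+12)%997=384 -> [784, 728, 384]
  L2: h(784,728)=(784*31+728)%997=107 h(384,384)=(384*31+384)%997=324 -> [107, 324]
  L3: h(107,324)=(107*31+324)%997=650 -> [650]
  root=650

Answer: 25 784 83 107 650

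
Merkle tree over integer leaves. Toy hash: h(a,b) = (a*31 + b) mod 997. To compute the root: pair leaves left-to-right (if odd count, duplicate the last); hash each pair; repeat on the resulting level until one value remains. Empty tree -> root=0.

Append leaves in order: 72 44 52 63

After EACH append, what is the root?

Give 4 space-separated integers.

After append 72 (leaves=[72]):
  L0: [72]
  root=72
After append 44 (leaves=[72, 44]):
  L0: [72, 44]
  L1: h(72,44)=(72*31+44)%997=282 -> [282]
  root=282
After append 52 (leaves=[72, 44, 52]):
  L0: [72, 44, 52]
  L1: h(72,44)=(72*31+44)%997=282 h(52,52)=(52*31+52)%997=667 -> [282, 667]
  L2: h(282,667)=(282*31+667)%997=436 -> [436]
  root=436
After append 63 (leaves=[72, 44, 52, 63]):
  L0: [72, 44, 52, 63]
  L1: h(72,44)=(72*31+44)%997=282 h(52,63)=(52*31+63)%997=678 -> [282, 678]
  L2: h(282,678)=(282*31+678)%997=447 -> [447]
  root=447

Answer: 72 282 436 447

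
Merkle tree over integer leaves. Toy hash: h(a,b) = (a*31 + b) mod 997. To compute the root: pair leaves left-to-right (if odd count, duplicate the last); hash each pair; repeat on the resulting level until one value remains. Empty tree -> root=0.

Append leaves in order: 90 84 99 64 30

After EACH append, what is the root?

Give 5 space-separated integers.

After append 90 (leaves=[90]):
  L0: [90]
  root=90
After append 84 (leaves=[90, 84]):
  L0: [90, 84]
  L1: h(90,84)=(90*31+84)%997=880 -> [880]
  root=880
After append 99 (leaves=[90, 84, 99]):
  L0: [90, 84, 99]
  L1: h(90,84)=(90*31+84)%997=880 h(99,99)=(99*31+99)%997=177 -> [880, 177]
  L2: h(880,177)=(880*31+177)%997=538 -> [538]
  root=538
After append 64 (leaves=[90, 84, 99, 64]):
  L0: [90, 84, 99, 64]
  L1: h(90,84)=(90*31+84)%997=880 h(99,64)=(99*31+64)%997=142 -> [880, 142]
  L2: h(880,142)=(880*31+142)%997=503 -> [503]
  root=503
After append 30 (leaves=[90, 84, 99, 64, 30]):
  L0: [90, 84, 99, 64, 30]
  L1: h(90,84)=(90*31+84)%997=880 h(99,64)=(99*31+64)%997=142 h(30,30)=(30*31+30)%997=960 -> [880, 142, 960]
  L2: h(880,142)=(880*31+142)%997=503 h(960,960)=(960*31+960)%997=810 -> [503, 810]
  L3: h(503,810)=(503*31+810)%997=451 -> [451]
  root=451

Answer: 90 880 538 503 451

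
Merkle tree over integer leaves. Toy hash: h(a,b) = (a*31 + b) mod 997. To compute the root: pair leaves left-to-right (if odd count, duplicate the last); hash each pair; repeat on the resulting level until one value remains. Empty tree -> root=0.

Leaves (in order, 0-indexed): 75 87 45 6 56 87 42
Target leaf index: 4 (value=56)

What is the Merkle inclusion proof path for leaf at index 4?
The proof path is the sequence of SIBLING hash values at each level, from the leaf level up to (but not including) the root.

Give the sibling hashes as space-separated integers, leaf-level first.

L0 (leaves): [75, 87, 45, 6, 56, 87, 42], target index=4
L1: h(75,87)=(75*31+87)%997=418 [pair 0] h(45,6)=(45*31+6)%997=404 [pair 1] h(56,87)=(56*31+87)%997=826 [pair 2] h(42,42)=(42*31+42)%997=347 [pair 3] -> [418, 404, 826, 347]
  Sibling for proof at L0: 87
L2: h(418,404)=(418*31+404)%997=401 [pair 0] h(826,347)=(826*31+347)%997=31 [pair 1] -> [401, 31]
  Sibling for proof at L1: 347
L3: h(401,31)=(401*31+31)%997=498 [pair 0] -> [498]
  Sibling for proof at L2: 401
Root: 498
Proof path (sibling hashes from leaf to root): [87, 347, 401]

Answer: 87 347 401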